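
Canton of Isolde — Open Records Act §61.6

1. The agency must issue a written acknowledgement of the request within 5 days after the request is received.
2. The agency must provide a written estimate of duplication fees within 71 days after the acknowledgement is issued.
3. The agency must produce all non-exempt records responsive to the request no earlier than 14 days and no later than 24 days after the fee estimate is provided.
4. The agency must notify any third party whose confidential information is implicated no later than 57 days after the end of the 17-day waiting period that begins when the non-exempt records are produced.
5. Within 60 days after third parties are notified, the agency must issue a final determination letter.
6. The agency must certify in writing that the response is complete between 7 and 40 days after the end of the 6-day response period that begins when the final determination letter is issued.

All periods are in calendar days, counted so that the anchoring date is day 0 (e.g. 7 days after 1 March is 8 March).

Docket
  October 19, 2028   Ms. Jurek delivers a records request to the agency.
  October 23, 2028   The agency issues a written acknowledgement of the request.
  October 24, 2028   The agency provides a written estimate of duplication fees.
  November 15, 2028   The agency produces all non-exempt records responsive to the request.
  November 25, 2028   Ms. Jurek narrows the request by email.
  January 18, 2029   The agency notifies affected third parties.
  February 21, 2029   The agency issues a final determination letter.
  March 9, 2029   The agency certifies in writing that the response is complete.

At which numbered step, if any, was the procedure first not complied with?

None — every step was satisfied

Step 1 — counting 5 days from October 19, 2028 (when the request is received) gives a deadline of October 24, 2028; completed October 23, 2028, before the deadline.
Step 2 — counting 71 days from October 23, 2028 (when the acknowledgement is issued) gives a deadline of January 2, 2029; completed October 24, 2028, before the deadline.
Step 3 — 14 and 24 days from October 24, 2028 (when the fee estimate is provided) are November 7, 2028 and November 17, 2028 respectively; done November 15, 2028, which is between those dates.
Step 4 — counting 57 days from December 2, 2028 (end of the 17-day waiting period, which began when the non-exempt records are produced on November 15, 2028) gives a deadline of January 28, 2029; completed January 18, 2029, before the deadline.
Step 5 — counting 60 days from January 18, 2029 (when third parties are notified) gives a deadline of March 19, 2029; February 21, 2029 is within that limit.
Step 6 — 7 and 40 days from February 27, 2029 (end of the 6-day response period, which began when the final determination letter is issued on February 21, 2029) are March 6, 2029 and April 8, 2029 respectively; done March 9, 2029 — within the window.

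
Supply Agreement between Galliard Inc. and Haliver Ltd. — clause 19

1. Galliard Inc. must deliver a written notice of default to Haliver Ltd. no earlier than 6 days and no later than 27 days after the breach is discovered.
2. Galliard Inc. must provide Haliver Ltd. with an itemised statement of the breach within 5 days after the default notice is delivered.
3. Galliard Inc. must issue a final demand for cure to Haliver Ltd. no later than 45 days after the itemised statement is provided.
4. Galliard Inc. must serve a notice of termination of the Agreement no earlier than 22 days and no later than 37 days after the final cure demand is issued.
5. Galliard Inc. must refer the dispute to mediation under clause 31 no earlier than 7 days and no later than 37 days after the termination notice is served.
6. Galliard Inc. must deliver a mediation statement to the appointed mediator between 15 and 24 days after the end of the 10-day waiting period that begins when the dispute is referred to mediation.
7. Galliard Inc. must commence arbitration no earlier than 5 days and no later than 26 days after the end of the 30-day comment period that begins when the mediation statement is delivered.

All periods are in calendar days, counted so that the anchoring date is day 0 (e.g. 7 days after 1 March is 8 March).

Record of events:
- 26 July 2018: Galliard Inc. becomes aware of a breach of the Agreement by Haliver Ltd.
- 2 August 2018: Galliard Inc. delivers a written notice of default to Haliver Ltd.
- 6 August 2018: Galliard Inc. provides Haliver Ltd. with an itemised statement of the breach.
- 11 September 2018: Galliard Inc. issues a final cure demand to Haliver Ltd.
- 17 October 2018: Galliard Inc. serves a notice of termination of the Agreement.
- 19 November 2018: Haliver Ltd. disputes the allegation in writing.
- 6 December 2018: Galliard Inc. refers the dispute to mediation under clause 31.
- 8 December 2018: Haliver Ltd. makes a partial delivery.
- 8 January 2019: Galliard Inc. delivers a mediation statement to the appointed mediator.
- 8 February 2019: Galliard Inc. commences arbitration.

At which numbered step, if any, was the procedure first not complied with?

Step 5

Step 1 — 6 and 27 days from 26 July 2018 (when the breach is discovered) are 1 August 2018 and 22 August 2018 respectively; done 2 August 2018 — within the window.
Step 2 — counting 5 days from 2 August 2018 (when the default notice is delivered) gives a deadline of 7 August 2018; done 6 August 2018 — timely.
Step 3 — counting 45 days from 6 August 2018 (when the itemised statement is provided) gives a deadline of 20 September 2018; done 11 September 2018 — timely.
Step 4 — 22 and 37 days from 11 September 2018 (when the final cure demand is issued) are 3 October 2018 and 18 October 2018 respectively; done 17 October 2018, which is between those dates.
Step 5 — 7 and 37 days from 17 October 2018 (when the termination notice is served) are 24 October 2018 and 23 November 2018 respectively; done 6 December 2018 — 13 days after the window closed.
That is the first point of non-compliance.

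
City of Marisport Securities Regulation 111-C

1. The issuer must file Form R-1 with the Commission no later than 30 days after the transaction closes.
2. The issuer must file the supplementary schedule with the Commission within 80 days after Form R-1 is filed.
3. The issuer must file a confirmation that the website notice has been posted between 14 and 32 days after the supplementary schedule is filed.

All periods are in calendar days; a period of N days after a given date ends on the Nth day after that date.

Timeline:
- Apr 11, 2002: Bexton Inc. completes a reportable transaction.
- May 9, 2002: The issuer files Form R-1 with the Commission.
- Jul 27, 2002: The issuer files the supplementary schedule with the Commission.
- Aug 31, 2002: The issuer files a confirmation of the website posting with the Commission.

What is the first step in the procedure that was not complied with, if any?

Step 1 — counting 30 days from Apr 11, 2002 (when the transaction closes) gives a deadline of May 11, 2002; completed May 9, 2002, before the deadline.
Step 2 — counting 80 days from May 9, 2002 (when Form R-1 is filed) gives a deadline of Jul 28, 2002; completed Jul 27, 2002, before the deadline.
Step 3 — 14 and 32 days from Jul 27, 2002 (when the supplementary schedule is filed) are Aug 10, 2002 and Aug 28, 2002 respectively; Aug 31, 2002 is 3 days past the end of the window.
No need to go further; step 3 was not satisfied.

Step 3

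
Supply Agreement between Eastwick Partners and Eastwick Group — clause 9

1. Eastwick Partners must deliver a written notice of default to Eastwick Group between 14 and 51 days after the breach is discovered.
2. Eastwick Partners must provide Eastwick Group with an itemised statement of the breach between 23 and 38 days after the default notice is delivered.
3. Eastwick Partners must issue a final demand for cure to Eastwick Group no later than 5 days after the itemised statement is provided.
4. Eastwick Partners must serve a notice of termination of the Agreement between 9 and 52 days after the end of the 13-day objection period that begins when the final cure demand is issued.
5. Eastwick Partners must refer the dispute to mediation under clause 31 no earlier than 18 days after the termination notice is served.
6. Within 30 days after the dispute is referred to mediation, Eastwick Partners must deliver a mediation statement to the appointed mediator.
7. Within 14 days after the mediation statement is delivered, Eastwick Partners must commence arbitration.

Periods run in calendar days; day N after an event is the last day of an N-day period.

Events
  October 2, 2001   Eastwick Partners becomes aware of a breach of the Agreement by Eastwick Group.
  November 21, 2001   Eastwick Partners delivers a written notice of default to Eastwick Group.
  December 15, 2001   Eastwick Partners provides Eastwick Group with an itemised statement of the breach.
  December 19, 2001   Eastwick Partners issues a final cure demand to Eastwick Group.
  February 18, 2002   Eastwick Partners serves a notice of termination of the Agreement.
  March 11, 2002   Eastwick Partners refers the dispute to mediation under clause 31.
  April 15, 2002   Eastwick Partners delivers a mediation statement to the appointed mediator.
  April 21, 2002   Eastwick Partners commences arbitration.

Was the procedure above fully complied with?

Step 1 — 14 and 51 days from October 2, 2001 (when the breach is discovered) are October 16, 2001 and November 22, 2001 respectively; done November 21, 2001, which is between those dates.
Step 2 — 23 and 38 days from November 21, 2001 (when the default notice is delivered) are December 14, 2001 and December 29, 2001 respectively; December 15, 2001 falls inside that range.
Step 3 — counting 5 days from December 15, 2001 (when the itemised statement is provided) gives a deadline of December 20, 2001; December 19, 2001 is within that limit.
Step 4 — 9 and 52 days from January 1, 2002 (end of the 13-day objection period, which began when the final cure demand is issued on December 19, 2001) are January 10, 2002 and February 22, 2002 respectively; February 18, 2002 falls inside that range.
Step 5 — must wait 18 days from February 18, 2002 (when the termination notice is served), so not before March 8, 2002; March 11, 2002 is on or after that date.
Step 6 — counting 30 days from March 11, 2002 (when the dispute is referred to mediation) gives a deadline of April 10, 2002; done April 15, 2002 — 5 days late.

No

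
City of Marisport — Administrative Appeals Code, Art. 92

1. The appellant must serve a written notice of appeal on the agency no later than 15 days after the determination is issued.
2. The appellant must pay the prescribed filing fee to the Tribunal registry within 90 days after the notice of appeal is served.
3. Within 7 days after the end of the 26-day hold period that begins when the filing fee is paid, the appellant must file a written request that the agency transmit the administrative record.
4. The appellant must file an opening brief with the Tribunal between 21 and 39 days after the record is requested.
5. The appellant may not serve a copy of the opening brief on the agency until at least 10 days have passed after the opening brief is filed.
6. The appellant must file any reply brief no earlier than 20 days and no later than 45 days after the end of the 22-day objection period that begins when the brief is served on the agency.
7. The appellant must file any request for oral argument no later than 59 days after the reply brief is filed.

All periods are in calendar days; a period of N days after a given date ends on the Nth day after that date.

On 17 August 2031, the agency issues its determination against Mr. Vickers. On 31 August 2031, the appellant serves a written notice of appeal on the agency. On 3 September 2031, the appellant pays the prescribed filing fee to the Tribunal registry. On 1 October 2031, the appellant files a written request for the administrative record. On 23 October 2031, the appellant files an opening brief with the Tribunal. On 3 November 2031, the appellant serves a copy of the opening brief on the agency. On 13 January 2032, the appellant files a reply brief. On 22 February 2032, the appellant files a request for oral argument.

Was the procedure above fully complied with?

Step 1 — counting 15 days from 17 August 2031 (when the determination is issued) gives a deadline of 1 September 2031; completed 31 August 2031, before the deadline.
Step 2 — counting 90 days from 31 August 2031 (when the notice of appeal is served) gives a deadline of 29 November 2031; 3 September 2031 is within that limit.
Step 3 — counting 7 days from 29 September 2031 (end of the 26-day hold period, which began when the filing fee is paid on 3 September 2031) gives a deadline of 6 October 2031; completed 1 October 2031, before the deadline.
Step 4 — 21 and 39 days from 1 October 2031 (when the record is requested) are 22 October 2031 and 9 November 2031 respectively; done 23 October 2031 — within the window.
Step 5 — must wait 10 days from 23 October 2031 (when the opening brief is filed), so not before 2 November 2031; done 3 November 2031 — permitted.
Step 6 — 20 and 45 days from 25 November 2031 (end of the 22-day objection period, which began when the brief is served on the agency on 3 November 2031) are 15 December 2031 and 9 January 2032 respectively; done 13 January 2032 — 4 days after the window closed.
The analysis stops there.

No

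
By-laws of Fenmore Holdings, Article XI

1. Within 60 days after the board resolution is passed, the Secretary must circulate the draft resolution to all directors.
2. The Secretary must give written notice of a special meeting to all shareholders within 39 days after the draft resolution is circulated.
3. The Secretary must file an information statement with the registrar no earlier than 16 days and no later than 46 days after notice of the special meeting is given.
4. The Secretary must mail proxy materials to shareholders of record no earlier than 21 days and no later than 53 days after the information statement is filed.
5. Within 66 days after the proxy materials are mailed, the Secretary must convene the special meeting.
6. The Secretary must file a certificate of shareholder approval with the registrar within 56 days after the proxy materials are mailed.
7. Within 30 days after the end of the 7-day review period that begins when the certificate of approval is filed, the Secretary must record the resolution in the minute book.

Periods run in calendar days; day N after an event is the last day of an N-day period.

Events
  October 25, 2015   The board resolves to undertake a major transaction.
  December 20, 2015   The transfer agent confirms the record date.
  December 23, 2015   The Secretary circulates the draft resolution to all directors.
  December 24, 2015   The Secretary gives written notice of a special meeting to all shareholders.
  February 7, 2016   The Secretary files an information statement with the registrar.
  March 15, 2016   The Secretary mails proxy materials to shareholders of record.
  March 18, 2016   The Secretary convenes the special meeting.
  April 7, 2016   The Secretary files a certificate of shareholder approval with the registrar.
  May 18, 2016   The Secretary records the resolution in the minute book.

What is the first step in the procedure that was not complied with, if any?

Step 7

Step 1 — counting 60 days from October 25, 2015 (when the board resolution is passed) gives a deadline of December 24, 2015; December 23, 2015 is within that limit.
Step 2 — counting 39 days from December 23, 2015 (when the draft resolution is circulated) gives a deadline of January 31, 2016; completed December 24, 2015, before the deadline.
Step 3 — 16 and 46 days from December 24, 2015 (when notice of the special meeting is given) are January 9, 2016 and February 8, 2016 respectively; done February 7, 2016 — within the window.
Step 4 — 21 and 53 days from February 7, 2016 (when the information statement is filed) are February 28, 2016 and March 31, 2016 respectively; done March 15, 2016, which is between those dates.
Step 5 — counting 66 days from March 15, 2016 (when the proxy materials are mailed) gives a deadline of May 20, 2016; completed March 18, 2016, before the deadline.
Step 6 — counting 56 days from March 15, 2016 (when the proxy materials are mailed) gives a deadline of May 10, 2016; completed April 7, 2016, before the deadline.
Step 7 — counting 30 days from April 14, 2016 (end of the 7-day review period, which began when the certificate of approval is filed on April 7, 2016) gives a deadline of May 14, 2016; May 18, 2016 misses that deadline by 4 days.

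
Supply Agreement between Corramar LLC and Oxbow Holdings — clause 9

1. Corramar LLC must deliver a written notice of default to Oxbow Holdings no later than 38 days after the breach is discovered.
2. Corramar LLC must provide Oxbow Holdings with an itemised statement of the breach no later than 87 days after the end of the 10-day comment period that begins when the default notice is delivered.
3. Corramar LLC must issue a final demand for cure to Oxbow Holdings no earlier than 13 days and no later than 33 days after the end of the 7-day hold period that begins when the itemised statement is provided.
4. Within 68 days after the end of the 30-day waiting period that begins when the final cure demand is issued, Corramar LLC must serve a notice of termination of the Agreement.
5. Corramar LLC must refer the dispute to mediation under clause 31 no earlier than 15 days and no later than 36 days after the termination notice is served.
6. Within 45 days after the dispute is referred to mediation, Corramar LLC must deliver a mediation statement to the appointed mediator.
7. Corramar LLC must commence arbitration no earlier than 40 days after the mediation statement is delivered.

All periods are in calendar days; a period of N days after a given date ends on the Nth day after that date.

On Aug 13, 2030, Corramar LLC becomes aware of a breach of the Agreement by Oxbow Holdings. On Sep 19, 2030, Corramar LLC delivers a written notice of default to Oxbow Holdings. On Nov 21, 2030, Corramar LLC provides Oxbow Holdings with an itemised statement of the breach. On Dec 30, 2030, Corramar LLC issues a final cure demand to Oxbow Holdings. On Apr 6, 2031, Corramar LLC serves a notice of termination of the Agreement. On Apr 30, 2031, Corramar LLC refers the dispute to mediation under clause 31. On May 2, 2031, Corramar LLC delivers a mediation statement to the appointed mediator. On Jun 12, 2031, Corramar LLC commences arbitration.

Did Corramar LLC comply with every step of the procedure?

(1) due by Aug 13, 2030 + 38 days = Sep 20, 2030; Sep 19, 2030 is within that limit.
(2) due by Sep 29, 2030 + 87 days = Dec 25, 2030; completed Nov 21, 2030, before the deadline.
(3) the permitted window runs from Nov 28, 2030 + 13 = Dec 11, 2030 to Nov 28, 2030 + 33 = Dec 31, 2030; done Dec 30, 2030 — within the window.
(4) due by Jan 29, 2031 + 68 days = Apr 7, 2031; Apr 6, 2031 is within that limit.
(5) the permitted window runs from Apr 6, 2031 + 15 = Apr 21, 2031 to Apr 6, 2031 + 36 = May 12, 2031; done Apr 30, 2031 — within the window.
(6) due by Apr 30, 2031 + 45 days = Jun 14, 2031; May 2, 2031 is within that limit.
(7) permitted from May 2, 2031 + 40 days = Jun 11, 2031 onward; Jun 12, 2031 is on or after that date.

Yes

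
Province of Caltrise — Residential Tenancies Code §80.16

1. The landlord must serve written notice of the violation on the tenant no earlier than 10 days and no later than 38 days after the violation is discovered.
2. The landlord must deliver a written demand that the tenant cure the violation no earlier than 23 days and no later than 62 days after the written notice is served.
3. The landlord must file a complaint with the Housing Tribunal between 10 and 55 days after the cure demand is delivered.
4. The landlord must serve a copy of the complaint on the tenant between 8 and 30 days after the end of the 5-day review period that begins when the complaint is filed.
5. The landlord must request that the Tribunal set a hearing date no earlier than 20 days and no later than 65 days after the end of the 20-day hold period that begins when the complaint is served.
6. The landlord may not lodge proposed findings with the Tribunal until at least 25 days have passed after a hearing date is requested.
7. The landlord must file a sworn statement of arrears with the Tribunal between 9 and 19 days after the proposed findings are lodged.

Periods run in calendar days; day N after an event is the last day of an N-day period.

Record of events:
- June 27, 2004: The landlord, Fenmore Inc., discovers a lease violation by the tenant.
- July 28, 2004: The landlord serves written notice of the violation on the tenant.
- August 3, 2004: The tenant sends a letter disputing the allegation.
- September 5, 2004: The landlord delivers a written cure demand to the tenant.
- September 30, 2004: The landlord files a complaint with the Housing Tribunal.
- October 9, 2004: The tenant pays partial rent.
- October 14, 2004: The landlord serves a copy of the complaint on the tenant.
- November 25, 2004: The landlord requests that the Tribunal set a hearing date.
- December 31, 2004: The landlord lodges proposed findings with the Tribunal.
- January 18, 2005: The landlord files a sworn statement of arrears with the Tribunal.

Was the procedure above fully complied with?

Yes

Step 1 — 10 and 38 days from June 27, 2004 (when the violation is discovered) are July 7, 2004 and August 4, 2004 respectively; July 28, 2004 falls inside that range.
Step 2 — 23 and 62 days from July 28, 2004 (when the written notice is served) are August 20, 2004 and September 28, 2004 respectively; done September 5, 2004 — within the window.
Step 3 — 10 and 55 days from September 5, 2004 (when the cure demand is delivered) are September 15, 2004 and October 30, 2004 respectively; September 30, 2004 falls inside that range.
Step 4 — 8 and 30 days from October 5, 2004 (end of the 5-day review period, which began when the complaint is filed on September 30, 2004) are October 13, 2004 and November 4, 2004 respectively; October 14, 2004 falls inside that range.
Step 5 — 20 and 65 days from November 3, 2004 (end of the 20-day hold period, which began when the complaint is served on October 14, 2004) are November 23, 2004 and January 7, 2005 respectively; done November 25, 2004 — within the window.
Step 6 — must wait 25 days from November 25, 2004 (when a hearing date is requested), so not before December 20, 2004; done December 31, 2004, after the minimum wait.
Step 7 — 9 and 19 days from December 31, 2004 (when the proposed findings are lodged) are January 9, 2005 and January 19, 2005 respectively; January 18, 2005 falls inside that range.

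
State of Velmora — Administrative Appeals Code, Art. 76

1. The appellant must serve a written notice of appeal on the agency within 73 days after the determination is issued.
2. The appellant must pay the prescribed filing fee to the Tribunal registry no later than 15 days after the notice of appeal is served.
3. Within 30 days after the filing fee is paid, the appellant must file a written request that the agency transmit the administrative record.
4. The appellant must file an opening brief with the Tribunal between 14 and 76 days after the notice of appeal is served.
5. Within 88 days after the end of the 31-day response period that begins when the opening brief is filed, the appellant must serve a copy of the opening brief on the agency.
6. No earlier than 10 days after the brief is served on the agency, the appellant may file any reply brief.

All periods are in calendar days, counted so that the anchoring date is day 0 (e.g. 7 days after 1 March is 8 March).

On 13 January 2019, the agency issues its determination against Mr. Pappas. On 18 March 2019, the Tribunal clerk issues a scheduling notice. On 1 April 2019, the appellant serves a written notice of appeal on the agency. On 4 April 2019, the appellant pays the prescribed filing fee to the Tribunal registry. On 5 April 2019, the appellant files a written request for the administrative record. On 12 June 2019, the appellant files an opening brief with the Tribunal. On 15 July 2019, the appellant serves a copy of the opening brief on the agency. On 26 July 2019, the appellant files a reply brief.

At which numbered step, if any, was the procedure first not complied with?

Step 1

Step 1 — counting 73 days from 13 January 2019 (when the determination is issued) gives a deadline of 27 March 2019; not done until 1 April 2019, 5 days after the deadline.
The procedure was therefore not followed at step 1.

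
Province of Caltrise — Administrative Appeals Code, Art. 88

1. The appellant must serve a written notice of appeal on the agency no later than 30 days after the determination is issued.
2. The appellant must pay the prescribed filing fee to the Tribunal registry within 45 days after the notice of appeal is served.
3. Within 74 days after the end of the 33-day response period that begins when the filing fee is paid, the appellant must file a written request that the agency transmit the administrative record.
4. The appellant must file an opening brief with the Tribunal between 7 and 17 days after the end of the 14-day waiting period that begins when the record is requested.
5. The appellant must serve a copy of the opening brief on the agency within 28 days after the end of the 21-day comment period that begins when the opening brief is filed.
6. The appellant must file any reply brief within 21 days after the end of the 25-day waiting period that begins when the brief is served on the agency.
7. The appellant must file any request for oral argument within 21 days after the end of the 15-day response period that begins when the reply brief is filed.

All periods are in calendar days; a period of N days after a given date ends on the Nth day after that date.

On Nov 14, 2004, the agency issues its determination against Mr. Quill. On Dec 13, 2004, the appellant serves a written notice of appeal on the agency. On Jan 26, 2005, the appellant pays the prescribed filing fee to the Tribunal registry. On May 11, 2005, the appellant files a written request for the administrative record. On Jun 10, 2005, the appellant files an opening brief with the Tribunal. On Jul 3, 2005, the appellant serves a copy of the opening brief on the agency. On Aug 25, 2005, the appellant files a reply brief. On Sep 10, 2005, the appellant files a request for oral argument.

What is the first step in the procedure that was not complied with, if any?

Step 6

Step 1: 30 days after Nov 14, 2004 (when the determination is issued) is Dec 14, 2004; completed Dec 13, 2004, before the deadline.
Step 2: 45 days after Dec 13, 2004 (when the notice of appeal is served) is Jan 27, 2005; Jan 26, 2005 is within that limit.
Step 3: 74 days after Feb 28, 2005 (end of the 33-day response period, which began when the filing fee is paid on Jan 26, 2005) is May 13, 2005; completed May 11, 2005, before the deadline.
Step 4: the window is 7–17 days after May 25, 2005 (end of the 14-day waiting period, which began when the record is requested on May 11, 2005), so Jun 1, 2005 through Jun 11, 2005; done Jun 10, 2005, which is between those dates.
Step 5: 28 days after Jul 1, 2005 (end of the 21-day comment period, which began when the opening brief is filed on Jun 10, 2005) is Jul 29, 2005; completed Jul 3, 2005, before the deadline.
Step 6: 21 days after Jul 28, 2005 (end of the 25-day waiting period, which began when the brief is served on the agency on Jul 3, 2005) is Aug 18, 2005; not done until Aug 25, 2005, 7 days after the deadline.
No need to go further; step 6 was not satisfied.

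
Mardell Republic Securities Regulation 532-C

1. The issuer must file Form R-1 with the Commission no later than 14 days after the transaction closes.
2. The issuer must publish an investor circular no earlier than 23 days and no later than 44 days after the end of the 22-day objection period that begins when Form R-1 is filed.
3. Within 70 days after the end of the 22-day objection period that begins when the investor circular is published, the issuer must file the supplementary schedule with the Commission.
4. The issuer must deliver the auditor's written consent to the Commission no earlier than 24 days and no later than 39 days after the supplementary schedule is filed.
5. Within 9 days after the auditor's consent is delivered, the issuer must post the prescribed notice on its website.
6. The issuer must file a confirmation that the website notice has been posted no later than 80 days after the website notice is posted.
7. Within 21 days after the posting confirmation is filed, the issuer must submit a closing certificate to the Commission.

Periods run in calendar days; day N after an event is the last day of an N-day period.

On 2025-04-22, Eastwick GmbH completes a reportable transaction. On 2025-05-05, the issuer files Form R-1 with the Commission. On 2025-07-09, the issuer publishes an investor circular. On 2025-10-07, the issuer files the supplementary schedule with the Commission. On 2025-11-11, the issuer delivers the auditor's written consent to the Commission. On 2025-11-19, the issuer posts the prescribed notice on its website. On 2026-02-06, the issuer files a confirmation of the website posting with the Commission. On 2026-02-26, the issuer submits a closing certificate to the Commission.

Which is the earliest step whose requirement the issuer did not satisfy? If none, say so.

None — every step was satisfied

Step 1 — counting 14 days from 2025-04-22 (when the transaction closes) gives a deadline of 2025-05-06; completed 2025-05-05, before the deadline.
Step 2 — 23 and 44 days from 2025-05-27 (end of the 22-day objection period, which began when Form R-1 is filed on 2025-05-05) are 2025-06-19 and 2025-07-10 respectively; 2025-07-09 falls inside that range.
Step 3 — counting 70 days from 2025-07-31 (end of the 22-day objection period, which began when the investor circular is published on 2025-07-09) gives a deadline of 2025-10-09; done 2025-10-07 — timely.
Step 4 — 24 and 39 days from 2025-10-07 (when the supplementary schedule is filed) are 2025-10-31 and 2025-11-15 respectively; done 2025-11-11 — within the window.
Step 5 — counting 9 days from 2025-11-11 (when the auditor's consent is delivered) gives a deadline of 2025-11-20; 2025-11-19 is within that limit.
Step 6 — counting 80 days from 2025-11-19 (when the website notice is posted) gives a deadline of 2026-02-07; 2026-02-06 is within that limit.
Step 7 — counting 21 days from 2026-02-06 (when the posting confirmation is filed) gives a deadline of 2026-02-27; done 2026-02-26 — timely.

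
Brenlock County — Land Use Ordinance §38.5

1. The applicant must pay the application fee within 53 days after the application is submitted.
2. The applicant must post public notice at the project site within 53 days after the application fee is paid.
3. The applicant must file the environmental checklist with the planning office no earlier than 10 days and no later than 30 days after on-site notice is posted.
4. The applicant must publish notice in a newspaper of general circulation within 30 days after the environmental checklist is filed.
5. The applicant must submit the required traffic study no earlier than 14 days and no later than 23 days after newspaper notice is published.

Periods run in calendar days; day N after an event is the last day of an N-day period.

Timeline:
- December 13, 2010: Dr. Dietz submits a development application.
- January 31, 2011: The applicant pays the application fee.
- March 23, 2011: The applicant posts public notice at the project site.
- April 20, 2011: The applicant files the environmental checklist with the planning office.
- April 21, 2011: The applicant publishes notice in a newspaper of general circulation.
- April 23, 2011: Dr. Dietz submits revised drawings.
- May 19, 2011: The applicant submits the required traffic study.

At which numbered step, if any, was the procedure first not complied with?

Step 1: 53 days after December 13, 2010 (when the application is submitted) is February 4, 2011; done January 31, 2011 — timely.
Step 2: 53 days after January 31, 2011 (when the application fee is paid) is March 25, 2011; March 23, 2011 is within that limit.
Step 3: the window is 10–30 days after March 23, 2011 (when on-site notice is posted), so April 2, 2011 through April 22, 2011; done April 20, 2011 — within the window.
Step 4: 30 days after April 20, 2011 (when the environmental checklist is filed) is May 20, 2011; completed April 21, 2011, before the deadline.
Step 5: the window is 14–23 days after April 21, 2011 (when newspaper notice is published), so May 5, 2011 through May 14, 2011; done May 19, 2011 — 5 days after the window closed.

Step 5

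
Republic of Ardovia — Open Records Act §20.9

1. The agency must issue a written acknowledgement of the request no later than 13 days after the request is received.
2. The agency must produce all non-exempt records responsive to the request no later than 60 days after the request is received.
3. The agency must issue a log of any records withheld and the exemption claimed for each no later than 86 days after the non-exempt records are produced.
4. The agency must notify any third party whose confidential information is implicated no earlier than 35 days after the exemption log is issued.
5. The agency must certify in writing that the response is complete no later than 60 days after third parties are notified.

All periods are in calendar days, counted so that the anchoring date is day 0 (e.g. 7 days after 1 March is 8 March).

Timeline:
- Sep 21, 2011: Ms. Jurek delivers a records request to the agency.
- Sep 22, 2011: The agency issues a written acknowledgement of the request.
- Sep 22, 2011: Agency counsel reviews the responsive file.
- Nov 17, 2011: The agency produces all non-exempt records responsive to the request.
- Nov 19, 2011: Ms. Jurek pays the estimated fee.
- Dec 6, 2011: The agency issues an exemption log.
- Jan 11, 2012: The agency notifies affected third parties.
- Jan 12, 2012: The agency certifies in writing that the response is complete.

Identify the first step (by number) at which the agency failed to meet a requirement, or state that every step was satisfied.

None — every step was satisfied

Step 1 — counting 13 days from Sep 21, 2011 (when the request is received) gives a deadline of Oct 4, 2011; completed Sep 22, 2011, before the deadline.
Step 2 — counting 60 days from Sep 21, 2011 (when the request is received) gives a deadline of Nov 20, 2011; done Nov 17, 2011 — timely.
Step 3 — counting 86 days from Nov 17, 2011 (when the non-exempt records are produced) gives a deadline of Feb 11, 2012; Dec 6, 2011 is within that limit.
Step 4 — must wait 35 days from Dec 6, 2011 (when the exemption log is issued), so not before Jan 10, 2012; Jan 11, 2012 is on or after that date.
Step 5 — counting 60 days from Jan 11, 2012 (when third parties are notified) gives a deadline of Mar 11, 2012; Jan 12, 2012 is within that limit.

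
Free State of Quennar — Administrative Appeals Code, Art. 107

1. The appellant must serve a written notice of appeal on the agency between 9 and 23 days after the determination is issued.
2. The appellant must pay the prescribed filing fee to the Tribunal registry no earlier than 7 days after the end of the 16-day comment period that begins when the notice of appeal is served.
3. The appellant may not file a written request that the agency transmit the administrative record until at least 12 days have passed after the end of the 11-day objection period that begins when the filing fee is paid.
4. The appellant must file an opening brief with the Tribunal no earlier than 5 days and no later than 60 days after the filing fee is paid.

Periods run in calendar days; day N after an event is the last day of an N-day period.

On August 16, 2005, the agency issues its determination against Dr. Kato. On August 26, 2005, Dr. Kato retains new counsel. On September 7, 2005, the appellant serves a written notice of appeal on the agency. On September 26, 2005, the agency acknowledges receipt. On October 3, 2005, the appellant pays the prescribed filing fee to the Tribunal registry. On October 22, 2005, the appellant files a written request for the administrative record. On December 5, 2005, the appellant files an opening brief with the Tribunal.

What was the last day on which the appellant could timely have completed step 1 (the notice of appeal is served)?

September 8, 2005

Step 1 runs from August 16, 2005, when the determination is issued. The window is 9–23 days after August 16, 2005; it closes on September 8, 2005.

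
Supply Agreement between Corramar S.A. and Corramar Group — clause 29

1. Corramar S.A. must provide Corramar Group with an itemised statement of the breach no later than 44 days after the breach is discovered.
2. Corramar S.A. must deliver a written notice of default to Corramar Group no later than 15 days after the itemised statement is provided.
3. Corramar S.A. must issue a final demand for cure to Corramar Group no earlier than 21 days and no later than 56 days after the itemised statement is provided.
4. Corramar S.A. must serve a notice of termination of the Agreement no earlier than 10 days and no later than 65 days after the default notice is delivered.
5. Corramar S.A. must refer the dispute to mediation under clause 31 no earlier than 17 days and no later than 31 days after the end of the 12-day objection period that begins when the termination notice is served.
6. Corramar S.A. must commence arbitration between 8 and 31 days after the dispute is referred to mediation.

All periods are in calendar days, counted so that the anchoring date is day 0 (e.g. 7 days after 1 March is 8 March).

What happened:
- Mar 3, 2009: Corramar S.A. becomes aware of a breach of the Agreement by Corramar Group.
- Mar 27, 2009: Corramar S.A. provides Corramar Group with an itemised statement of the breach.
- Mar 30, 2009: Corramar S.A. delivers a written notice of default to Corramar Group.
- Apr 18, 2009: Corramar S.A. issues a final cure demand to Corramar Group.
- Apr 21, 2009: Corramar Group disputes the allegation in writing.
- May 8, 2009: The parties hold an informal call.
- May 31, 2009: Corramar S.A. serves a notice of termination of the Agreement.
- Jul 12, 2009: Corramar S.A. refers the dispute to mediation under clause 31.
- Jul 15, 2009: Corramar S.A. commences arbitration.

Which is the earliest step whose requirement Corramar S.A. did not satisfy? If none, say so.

Step 6

(1) due by Mar 3, 2009 + 44 days = Apr 16, 2009; done Mar 27, 2009 — timely.
(2) due by Mar 27, 2009 + 15 days = Apr 11, 2009; done Mar 30, 2009 — timely.
(3) the permitted window runs from Mar 27, 2009 + 21 = Apr 17, 2009 to Mar 27, 2009 + 56 = May 22, 2009; Apr 18, 2009 falls inside that range.
(4) the permitted window runs from Mar 30, 2009 + 10 = Apr 9, 2009 to Mar 30, 2009 + 65 = Jun 3, 2009; May 31, 2009 falls inside that range.
(5) the permitted window runs from Jun 12, 2009 + 17 = Jun 29, 2009 to Jun 12, 2009 + 31 = Jul 13, 2009; Jul 12, 2009 falls inside that range.
(6) the permitted window runs from Jul 12, 2009 + 8 = Jul 20, 2009 to Jul 12, 2009 + 31 = Aug 12, 2009; done Jul 15, 2009 — 5 days before the window opened.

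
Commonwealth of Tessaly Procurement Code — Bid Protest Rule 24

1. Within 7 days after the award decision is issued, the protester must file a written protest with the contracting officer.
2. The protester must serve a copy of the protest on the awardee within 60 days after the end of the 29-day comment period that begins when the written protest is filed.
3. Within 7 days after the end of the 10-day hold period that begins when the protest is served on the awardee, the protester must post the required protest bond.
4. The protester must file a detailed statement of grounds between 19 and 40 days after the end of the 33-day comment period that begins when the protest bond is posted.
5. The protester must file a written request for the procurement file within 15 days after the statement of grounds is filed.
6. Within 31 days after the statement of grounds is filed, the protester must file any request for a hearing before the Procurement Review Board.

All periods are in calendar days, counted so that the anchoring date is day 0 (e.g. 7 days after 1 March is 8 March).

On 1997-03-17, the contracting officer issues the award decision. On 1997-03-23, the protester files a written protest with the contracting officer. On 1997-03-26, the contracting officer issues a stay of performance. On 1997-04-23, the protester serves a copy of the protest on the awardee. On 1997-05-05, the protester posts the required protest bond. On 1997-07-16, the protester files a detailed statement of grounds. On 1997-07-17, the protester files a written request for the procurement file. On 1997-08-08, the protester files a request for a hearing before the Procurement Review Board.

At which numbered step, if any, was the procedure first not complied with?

Step 1: 7 days after 1997-03-17 (when the award decision is issued) is 1997-03-24; completed 1997-03-23, before the deadline.
Step 2: 60 days after 1997-04-21 (end of the 29-day comment period, which began when the written protest is filed on 1997-03-23) is 1997-06-20; done 1997-04-23 — timely.
Step 3: 7 days after 1997-05-03 (end of the 10-day hold period, which began when the protest is served on the awardee on 1997-04-23) is 1997-05-10; 1997-05-05 is within that limit.
Step 4: the window is 19–40 days after 1997-06-07 (end of the 33-day comment period, which began when the protest bond is posted on 1997-05-05), so 1997-06-26 through 1997-07-17; done 1997-07-16, which is between those dates.
Step 5: 15 days after 1997-07-16 (when the statement of grounds is filed) is 1997-07-31; done 1997-07-17 — timely.
Step 6: 31 days after 1997-07-16 (when the statement of grounds is filed) is 1997-08-16; 1997-08-08 is within that limit.

None — every step was satisfied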